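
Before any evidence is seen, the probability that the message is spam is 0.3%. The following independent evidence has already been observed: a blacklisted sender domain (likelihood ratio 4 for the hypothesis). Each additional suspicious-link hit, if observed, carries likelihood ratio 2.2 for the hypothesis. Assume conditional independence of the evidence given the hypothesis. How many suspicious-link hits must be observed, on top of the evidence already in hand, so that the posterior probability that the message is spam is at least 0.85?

Prior odds = 0.003/0.997 = 3/997.
Bayes factor of the evidence already in hand = 4.
Odds after that evidence = (3/997) × 4 = 12/997.
Target odds = 0.85/0.15 = 17/3.
Need 2.2ⁿ ≥ 17/3 ÷ (12/997) = 16949/36.
2.2⁷ = 19487171/78125 falls short of 16949/36 but 2.2⁸ = 214358881/390625 reaches it, so n = 8.

8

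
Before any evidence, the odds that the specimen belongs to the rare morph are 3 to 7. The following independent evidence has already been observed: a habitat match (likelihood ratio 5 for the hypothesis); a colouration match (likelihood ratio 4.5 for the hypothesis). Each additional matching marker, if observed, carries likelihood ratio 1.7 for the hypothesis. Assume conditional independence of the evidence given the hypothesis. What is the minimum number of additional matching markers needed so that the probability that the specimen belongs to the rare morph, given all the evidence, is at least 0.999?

Prior odds = 3/7.
Combined Bayes factor of the evidence already in hand = 5 × 4.5 = 22.5.
Odds after that evidence = (3/7) × 22.5 = 135/14.
Target odds = 0.999/0.001 = 999.
Need 1.7ⁿ ≥ 999 ÷ (135/14) = 103.6.
1.7⁸ ≈69.7576 falls short of 103.6 but 1.7⁹ ≈118.588 reaches it, so n = 9.

9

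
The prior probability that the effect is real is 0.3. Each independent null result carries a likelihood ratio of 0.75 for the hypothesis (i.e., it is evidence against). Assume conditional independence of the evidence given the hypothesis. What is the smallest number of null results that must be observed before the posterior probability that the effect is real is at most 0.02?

11

Prior odds = 0.3/0.7 = 3/7.
Likelihood ratio per null result = 0.75.
Target odds: 0.02 ÷ 0.98 = 1/49.
Require 0.75ⁿ ≤ 1/49 ÷ (3/7) = 1/21.
0.75¹⁰ = 59049/1048576 is still above 1/21 but 0.75¹¹ = 177147/4194304 is at or below it, so n = 11.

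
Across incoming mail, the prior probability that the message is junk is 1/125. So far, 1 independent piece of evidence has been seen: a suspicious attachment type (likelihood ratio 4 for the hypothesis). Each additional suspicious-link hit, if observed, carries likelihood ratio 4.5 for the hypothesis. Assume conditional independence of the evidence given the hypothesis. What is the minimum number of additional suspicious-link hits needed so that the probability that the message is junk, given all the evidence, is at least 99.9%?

Prior odds = 0.008/0.992 = 1/124.
Bayes factor of the evidence already in hand = 4.
Odds after that evidence = (1/124) × 4 = 1/31.
Target odds = 0.999/0.001 = 999.
Need 4.5ⁿ ≥ 999 ÷ (1/31) = 30969.
4.5⁶ = 8303.765625 falls short of 30969 but 4.5⁷ = 4782969/128 reaches it, so n = 7.

7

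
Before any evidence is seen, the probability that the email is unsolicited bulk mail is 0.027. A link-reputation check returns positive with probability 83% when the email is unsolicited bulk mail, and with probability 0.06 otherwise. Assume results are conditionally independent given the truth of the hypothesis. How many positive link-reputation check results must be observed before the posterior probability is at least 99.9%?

4

Prior odds: 0.027 ÷ 0.973 = 27/973.
Likelihood ratio of a positive result = 0.83/0.06 = 83/6.
Target odds: 0.999 ÷ 0.001 = 999.
Need (27/973) × (83/6)ⁿ ≥ 999, i.e. (83/6)ⁿ ≥ 36001.
(83/6)³ = 571787/216 falls short of 36001 but (83/6)⁴ = 47458321/1296 reaches it, so n = 4.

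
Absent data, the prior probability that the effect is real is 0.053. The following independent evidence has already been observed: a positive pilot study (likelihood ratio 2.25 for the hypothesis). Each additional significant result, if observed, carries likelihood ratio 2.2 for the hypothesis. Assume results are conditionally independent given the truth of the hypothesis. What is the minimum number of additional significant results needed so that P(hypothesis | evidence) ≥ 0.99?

9

Prior odds = 0.053/0.947 = 53/947.
Bayes factor of the evidence already in hand = 2.25.
Odds after that evidence = (53/947) × 2.25 = 477/3788.
Target odds = 0.99/0.01 = 99.
Need 2.2ⁿ ≥ 99 ÷ (477/3788) = 41668/53.
2.2⁸ = 214358881/390625 falls short of 41668/53 but 2.2⁹ ≈1207.27 reaches it, so n = 9.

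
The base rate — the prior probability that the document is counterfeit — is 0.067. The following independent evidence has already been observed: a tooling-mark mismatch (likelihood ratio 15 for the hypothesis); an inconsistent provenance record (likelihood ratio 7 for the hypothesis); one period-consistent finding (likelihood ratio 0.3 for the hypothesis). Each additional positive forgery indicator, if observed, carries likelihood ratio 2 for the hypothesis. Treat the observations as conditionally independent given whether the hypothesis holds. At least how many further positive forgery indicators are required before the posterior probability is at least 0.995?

Prior odds = 0.067/0.933 = 67/933.
Combined Bayes factor of the evidence already in hand = 15 × 7 × 0.3 = 31.5.
Odds after that evidence = (67/933) × 31.5 = 1407/622.
Target odds = 0.995/0.005 = 199.
Need 2ⁿ ≥ 199 ÷ (1407/622) = 123778/1407.
2⁶ = 64 falls short of 123778/1407 but 2⁷ = 128 reaches it, so n = 7.

7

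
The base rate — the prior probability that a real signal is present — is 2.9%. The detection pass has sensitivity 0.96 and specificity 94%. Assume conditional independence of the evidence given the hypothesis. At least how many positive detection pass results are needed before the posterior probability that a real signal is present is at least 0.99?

3

Prior odds = 0.029/0.971 = 29/971.
False-positive rate = 1 − 0.94 = 0.06; likelihood ratio of a positive = 0.96/0.06 = 16.
Target posterior odds = 0.99/0.01 = 99.
Need (29/971) × 16ⁿ ≥ 99, i.e. 16ⁿ ≥ 96129/29.
16² = 256 falls short of 96129/29 but 16³ = 4096 reaches it, so n = 3.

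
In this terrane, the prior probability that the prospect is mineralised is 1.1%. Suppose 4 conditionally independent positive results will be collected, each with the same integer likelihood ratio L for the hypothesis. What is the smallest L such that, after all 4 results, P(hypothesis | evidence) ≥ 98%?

Prior odds = 0.011/0.989 = 11/989.
Target odds = 0.98/0.02 = 49.
Need L⁴ ≥ 49 ÷ (11/989) = 48461/11.
8⁴ = 4096 < 48461/11 ≤ 6561 = 9⁴, so L = 9.

9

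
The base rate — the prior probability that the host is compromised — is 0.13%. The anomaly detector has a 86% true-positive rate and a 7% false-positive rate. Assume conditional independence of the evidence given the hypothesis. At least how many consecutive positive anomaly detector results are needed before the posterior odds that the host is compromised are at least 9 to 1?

Prior odds: 0.0013 ÷ 0.9987 = 13/9987.
Likelihood ratio of a positive result = 0.86/0.07 = 86/7.
Target odds = 9.
Need (13/9987) × (86/7)ⁿ ≥ 9, i.e. (86/7)ⁿ ≥ 89883/13.
(86/7)³ = 636056/343 falls short of 89883/13 but (86/7)⁴ = 54700816/2401 reaches it, so n = 4.

4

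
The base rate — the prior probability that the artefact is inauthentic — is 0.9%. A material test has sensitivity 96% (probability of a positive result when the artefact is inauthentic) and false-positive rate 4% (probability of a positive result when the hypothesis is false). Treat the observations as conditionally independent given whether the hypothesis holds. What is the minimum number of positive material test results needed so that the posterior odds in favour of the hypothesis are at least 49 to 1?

3

Prior odds: 0.009 ÷ 0.991 = 9/991.
Likelihood ratio of a positive result = 0.96/0.04 = 24.
Target odds = 49.
Need (9/991) × 24ⁿ ≥ 49, i.e. 24ⁿ ≥ 48559/9.
24² = 576 falls short of 48559/9 but 24³ = 13824 reaches it, so n = 3.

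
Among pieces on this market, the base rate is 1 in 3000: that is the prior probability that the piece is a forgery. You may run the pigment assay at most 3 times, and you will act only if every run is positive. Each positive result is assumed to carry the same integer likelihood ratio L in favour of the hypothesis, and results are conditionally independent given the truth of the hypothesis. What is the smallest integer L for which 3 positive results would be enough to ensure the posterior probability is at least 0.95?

39

Prior odds = (1/3000)/(2999/3000) = 1/2999.
Target odds = 0.95/0.05 = 19.
Need L³ ≥ 19 ÷ (1/2999) = 56981.
38³ = 54872 < 56981 ≤ 59319 = 39³, so L = 39.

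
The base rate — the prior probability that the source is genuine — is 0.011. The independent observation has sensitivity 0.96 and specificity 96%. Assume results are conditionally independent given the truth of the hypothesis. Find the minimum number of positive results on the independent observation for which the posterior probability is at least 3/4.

2

Prior odds = 0.011/0.989 = 11/989.
False-positive rate = 1 − 0.96 = 0.04; likelihood ratio of a positive = 0.96/0.04 = 24.
Target posterior odds = 0.75/0.25 = 3.
Require 24ⁿ ≥ 3 ÷ (11/989) = 2967/11.
24¹ = 24 falls short of 2967/11 but 24² = 576 reaches it, so n = 2.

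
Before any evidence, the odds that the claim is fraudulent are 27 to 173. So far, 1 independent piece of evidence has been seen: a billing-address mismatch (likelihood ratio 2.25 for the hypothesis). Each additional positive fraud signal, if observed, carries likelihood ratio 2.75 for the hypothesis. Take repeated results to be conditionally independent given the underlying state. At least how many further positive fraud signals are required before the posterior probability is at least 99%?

Prior odds = 27/173.
Bayes factor of the evidence already in hand = 2.25.
Odds after that evidence = (27/173) × 2.25 = 243/692.
Target odds = 0.99/0.01 = 99.
Need 2.75ⁿ ≥ 99 ÷ (243/692) = 7612/27.
2.75⁵ = 161051/1024 falls short of 7612/27 but 2.75⁶ = 1771561/4096 reaches it, so n = 6.

6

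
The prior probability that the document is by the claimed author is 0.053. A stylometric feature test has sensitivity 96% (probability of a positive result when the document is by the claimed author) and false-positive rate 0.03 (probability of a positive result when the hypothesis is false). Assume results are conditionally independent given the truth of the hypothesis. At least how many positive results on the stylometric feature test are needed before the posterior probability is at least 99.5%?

3

Prior odds = 0.053/0.947 = 53/947.
Likelihood ratio of a positive result = 0.96/0.03 = 32.
Target posterior odds = 0.995/0.005 = 199.
Need (53/947) × 32ⁿ ≥ 199, i.e. 32ⁿ ≥ 188453/53.
32² = 1024 falls short of 188453/53 but 32³ = 32768 reaches it, so n = 3.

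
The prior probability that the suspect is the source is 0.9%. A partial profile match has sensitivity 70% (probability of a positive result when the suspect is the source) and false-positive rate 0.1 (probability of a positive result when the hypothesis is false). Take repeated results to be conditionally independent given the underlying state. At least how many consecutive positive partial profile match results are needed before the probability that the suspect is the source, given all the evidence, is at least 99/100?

5

Prior odds = 0.009/0.991 = 9/991.
Likelihood ratio of a positive result = 0.7/0.1 = 7.
Target posterior odds = 0.99/0.01 = 99.
Need (9/991) × 7ⁿ ≥ 99, i.e. 7ⁿ ≥ 10901.
7⁴ = 2401 falls short of 10901 but 7⁵ = 16807 reaches it, so n = 5.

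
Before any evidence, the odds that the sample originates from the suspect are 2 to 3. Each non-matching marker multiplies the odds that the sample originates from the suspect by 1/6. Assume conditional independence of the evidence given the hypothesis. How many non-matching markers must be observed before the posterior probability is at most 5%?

2

Prior odds = 2/3.
Likelihood ratio per non-matching marker = 1/6.
Target odds: 0.05 ÷ 0.95 = 1/19.
Require (1/6)ⁿ ≤ 1/19 ÷ (2/3) = 3/38.
(1/6)¹ = 1/6 is still above 3/38 but (1/6)² = 1/36 is at or below it, so n = 2.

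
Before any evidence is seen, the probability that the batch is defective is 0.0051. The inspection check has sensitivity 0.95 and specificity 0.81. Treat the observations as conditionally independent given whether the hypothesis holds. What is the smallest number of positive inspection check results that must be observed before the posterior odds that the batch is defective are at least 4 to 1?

Prior odds = 0.0051/0.9949 = 51/9949.
False-positive rate = 1 − 0.81 = 0.19; likelihood ratio of a positive = 0.95/0.19 = 5.
Target odds = 4.
Need (51/9949) × 5ⁿ ≥ 4, i.e. 5ⁿ ≥ 39796/51.
5⁴ = 625 falls short of 39796/51 but 5⁵ = 3125 reaches it, so n = 5.

5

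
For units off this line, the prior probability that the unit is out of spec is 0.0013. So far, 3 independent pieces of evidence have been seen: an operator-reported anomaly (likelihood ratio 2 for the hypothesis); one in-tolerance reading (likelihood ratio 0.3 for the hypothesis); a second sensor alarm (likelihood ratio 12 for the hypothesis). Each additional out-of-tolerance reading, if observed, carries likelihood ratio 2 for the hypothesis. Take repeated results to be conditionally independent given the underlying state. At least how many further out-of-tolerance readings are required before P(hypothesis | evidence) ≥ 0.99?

14

Prior odds = 0.0013/0.9987 = 13/9987.
Combined Bayes factor of the evidence already in hand = 2 × 0.3 × 12 = 7.2.
Odds after that evidence = (13/9987) × 7.2 = 156/16645.
Target odds = 0.99/0.01 = 99.
Need 2ⁿ ≥ 99 ÷ (156/16645) = 549285/52.
2¹³ = 8192 falls short of 549285/52 but 2¹⁴ = 16384 reaches it, so n = 14.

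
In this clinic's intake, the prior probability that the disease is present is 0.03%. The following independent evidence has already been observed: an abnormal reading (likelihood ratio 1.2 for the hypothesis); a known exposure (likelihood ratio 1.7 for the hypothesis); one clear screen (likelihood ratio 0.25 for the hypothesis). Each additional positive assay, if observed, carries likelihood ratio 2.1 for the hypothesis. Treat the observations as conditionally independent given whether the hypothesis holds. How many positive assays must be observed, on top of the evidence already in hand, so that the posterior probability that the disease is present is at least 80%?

Prior odds = 0.0003/0.9997 = 3/9997.
Combined Bayes factor of the evidence already in hand = 1.2 × 1.7 × 0.25 = 0.51.
Odds after that evidence = (3/9997) × 0.51 = 153/999700.
Target odds = 0.8/0.2 = 4.
Need 2.1ⁿ ≥ 4 ÷ (153/999700) = 3998800/153.
2.1¹³ ≈15447.2 falls short of 3998800/153 but 2.1¹⁴ ≈32439.2 reaches it, so n = 14.

14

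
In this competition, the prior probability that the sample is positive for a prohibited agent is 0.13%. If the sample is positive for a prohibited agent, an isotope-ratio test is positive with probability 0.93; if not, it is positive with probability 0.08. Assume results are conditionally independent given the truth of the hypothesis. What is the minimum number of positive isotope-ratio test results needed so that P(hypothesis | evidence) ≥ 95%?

Prior odds = 0.0013/0.9987 = 13/9987.
Likelihood ratio of a positive = 0.93/0.08 = 11.625.
Target odds: 0.95 ÷ 0.05 = 19.
Need (13/9987) × 11.625ⁿ ≥ 19, i.e. 11.625ⁿ ≥ 189753/13.
11.625³ = 804357/512 falls short of 189753/13 but 11.625⁴ = 74805201/4096 reaches it, so n = 4.

4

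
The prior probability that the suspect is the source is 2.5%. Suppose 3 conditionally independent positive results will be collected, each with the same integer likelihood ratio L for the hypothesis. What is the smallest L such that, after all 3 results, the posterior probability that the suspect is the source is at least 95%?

10

Prior odds = 0.025/0.975 = 1/39.
Target odds = 0.95/0.05 = 19.
Need L³ ≥ 19 ÷ (1/39) = 741.
9³ = 729 < 741 ≤ 1000 = 10³, so L = 10.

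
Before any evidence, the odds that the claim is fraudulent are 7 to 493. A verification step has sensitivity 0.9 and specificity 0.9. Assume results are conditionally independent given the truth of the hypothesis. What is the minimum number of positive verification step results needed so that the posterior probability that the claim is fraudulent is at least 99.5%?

5

Prior odds = 7/493.
False-positive rate = 1 − 0.9 = 0.1; likelihood ratio of a positive = 0.9/0.1 = 9.
Target odds: 0.995 ÷ 0.005 = 199.
Require 9ⁿ ≥ 199 ÷ (7/493) = 98107/7.
9⁴ = 6561 falls short of 98107/7 but 9⁵ = 59049 reaches it, so n = 5.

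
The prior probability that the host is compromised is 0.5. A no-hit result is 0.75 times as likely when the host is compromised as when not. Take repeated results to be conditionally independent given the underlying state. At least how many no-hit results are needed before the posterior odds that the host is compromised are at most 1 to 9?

Prior odds = 0.5/0.5 = 1.
Likelihood ratio per no-hit result = 0.75.
Target odds = 1/9.
Need 1 × 0.75ⁿ ≤ 1/9, i.e. 0.75ⁿ ≤ 1/9.
0.75⁷ = 2187/16384 is still above 1/9 but 0.75⁸ = 6561/65536 is at or below it, so n = 8.

8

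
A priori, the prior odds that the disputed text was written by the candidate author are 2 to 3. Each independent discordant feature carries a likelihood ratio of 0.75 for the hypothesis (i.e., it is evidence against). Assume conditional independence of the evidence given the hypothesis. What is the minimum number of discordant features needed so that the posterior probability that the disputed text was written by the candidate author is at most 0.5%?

17

Prior odds = 2/3.
Likelihood ratio per discordant feature = 0.75.
Target posterior odds = 0.005/0.995 = 1/199.
Need (2/3) × 0.75ⁿ ≤ 1/199, i.e. 0.75ⁿ ≤ 3/398.
0.75¹⁶ ≈0.0100226 is still above 3/398 but 0.75¹⁷ ≈0.00751695 is at or below it, so n = 17.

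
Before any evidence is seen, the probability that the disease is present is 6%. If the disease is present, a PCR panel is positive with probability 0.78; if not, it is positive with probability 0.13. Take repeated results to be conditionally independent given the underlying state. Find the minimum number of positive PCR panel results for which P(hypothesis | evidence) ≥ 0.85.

Prior odds: 0.06 ÷ 0.94 = 3/47.
Likelihood ratio of a positive = 0.78/0.13 = 6.
Target posterior odds = 0.85/0.15 = 17/3.
Require 6ⁿ ≥ 17/3 ÷ (3/47) = 799/9.
6² = 36 falls short of 799/9 but 6³ = 216 reaches it, so n = 3.

3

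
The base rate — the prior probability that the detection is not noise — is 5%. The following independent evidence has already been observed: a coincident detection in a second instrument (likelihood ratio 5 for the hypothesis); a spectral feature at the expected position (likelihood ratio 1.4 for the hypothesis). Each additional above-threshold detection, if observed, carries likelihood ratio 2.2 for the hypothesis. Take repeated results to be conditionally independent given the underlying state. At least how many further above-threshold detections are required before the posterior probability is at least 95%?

Prior odds = 0.05/0.95 = 1/19.
Combined Bayes factor of the evidence already in hand = 5 × 1.4 = 7.
Odds after that evidence = (1/19) × 7 = 7/19.
Target odds = 0.95/0.05 = 19.
Need 2.2ⁿ ≥ 19 ÷ (7/19) = 361/7.
2.2⁵ = 51.53632 falls short of 361/7 but 2.2⁶ = 1771561/15625 reaches it, so n = 6.

6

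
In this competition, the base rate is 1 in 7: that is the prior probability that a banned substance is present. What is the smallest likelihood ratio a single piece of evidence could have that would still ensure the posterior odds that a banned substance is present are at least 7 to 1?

Prior odds = (1/7)/(6/7) = 1/6.
Target odds = 7.
Required Bayes factor = 7 ÷ (1/6) = 42.

42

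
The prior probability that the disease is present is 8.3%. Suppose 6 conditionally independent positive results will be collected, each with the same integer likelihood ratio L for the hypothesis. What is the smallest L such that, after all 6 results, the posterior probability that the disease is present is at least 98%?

Prior odds = 0.083/0.917 = 83/917.
Target odds = 0.98/0.02 = 49.
Need L⁶ ≥ 49 ÷ (83/917) = 44933/83.
2⁶ = 64 < 44933/83 ≤ 729 = 3⁶, so L = 3.

3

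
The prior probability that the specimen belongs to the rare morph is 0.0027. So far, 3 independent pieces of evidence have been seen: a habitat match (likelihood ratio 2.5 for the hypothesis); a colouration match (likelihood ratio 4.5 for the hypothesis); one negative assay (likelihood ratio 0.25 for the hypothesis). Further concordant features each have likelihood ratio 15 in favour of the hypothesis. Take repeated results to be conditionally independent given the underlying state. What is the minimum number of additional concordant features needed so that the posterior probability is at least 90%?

Prior odds = 0.0027/0.9973 = 27/9973.
Combined Bayes factor of the evidence already in hand = 2.5 × 4.5 × 0.25 = 2.8125.
Odds after that evidence = (27/9973) × 2.8125 = 1215/159568.
Target odds = 0.9/0.1 = 9.
Need 15ⁿ ≥ 9 ÷ (1215/159568) = 159568/135.
15² = 225 falls short of 159568/135 but 15³ = 3375 reaches it, so n = 3.

3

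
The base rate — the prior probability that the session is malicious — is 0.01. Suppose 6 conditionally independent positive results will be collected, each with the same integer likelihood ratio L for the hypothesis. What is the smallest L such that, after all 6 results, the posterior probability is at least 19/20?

4

Prior odds = 0.01/0.99 = 1/99.
Target odds = 0.95/0.05 = 19.
Need L⁶ ≥ 19 ÷ (1/99) = 1881.
3⁶ = 729 < 1881 ≤ 4096 = 4⁶, so L = 4.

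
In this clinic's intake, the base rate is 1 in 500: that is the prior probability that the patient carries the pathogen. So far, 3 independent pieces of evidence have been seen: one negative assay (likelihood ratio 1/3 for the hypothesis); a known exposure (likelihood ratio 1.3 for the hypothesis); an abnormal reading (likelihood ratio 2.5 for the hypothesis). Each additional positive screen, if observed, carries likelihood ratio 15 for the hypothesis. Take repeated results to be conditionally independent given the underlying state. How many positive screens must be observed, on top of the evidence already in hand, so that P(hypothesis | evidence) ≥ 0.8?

3

Prior odds = 0.002/0.998 = 1/499.
Combined Bayes factor of the evidence already in hand = (1/3) × 1.3 × 2.5 = 13/12.
Odds after that evidence = (1/499) × 13/12 = 13/5988.
Target odds = 0.8/0.2 = 4.
Need 15ⁿ ≥ 4 ÷ (13/5988) = 23952/13.
15² = 225 falls short of 23952/13 but 15³ = 3375 reaches it, so n = 3.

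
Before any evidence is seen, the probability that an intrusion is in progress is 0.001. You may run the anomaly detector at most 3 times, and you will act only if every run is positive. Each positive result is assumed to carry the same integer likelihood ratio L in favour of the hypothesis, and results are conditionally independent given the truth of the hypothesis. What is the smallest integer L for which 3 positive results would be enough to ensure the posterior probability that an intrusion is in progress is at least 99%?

47

Prior odds = 0.001/0.999 = 1/999.
Target odds = 0.99/0.01 = 99.
Need L³ ≥ 99 ÷ (1/999) = 98901.
46³ = 97336 < 98901 ≤ 103823 = 47³, so L = 47.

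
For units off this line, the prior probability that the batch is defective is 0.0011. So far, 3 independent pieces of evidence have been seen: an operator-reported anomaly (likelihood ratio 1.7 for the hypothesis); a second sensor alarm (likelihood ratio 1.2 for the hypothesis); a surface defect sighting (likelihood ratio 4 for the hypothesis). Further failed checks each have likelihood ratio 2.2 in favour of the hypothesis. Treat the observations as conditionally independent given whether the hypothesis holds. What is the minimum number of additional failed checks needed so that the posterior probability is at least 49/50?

Prior odds = 0.0011/0.9989 = 11/9989.
Combined Bayes factor of the evidence already in hand = 1.7 × 1.2 × 4 = 8.16.
Odds after that evidence = (11/9989) × 8.16 = 2244/249725.
Target odds = 0.98/0.02 = 49.
Need 2.2ⁿ ≥ 49 ÷ (2244/249725) = 12236525/2244.
2.2¹⁰ ≈2655.99 falls short of 12236525/2244 but 2.2¹¹ ≈5843.18 reaches it, so n = 11.

11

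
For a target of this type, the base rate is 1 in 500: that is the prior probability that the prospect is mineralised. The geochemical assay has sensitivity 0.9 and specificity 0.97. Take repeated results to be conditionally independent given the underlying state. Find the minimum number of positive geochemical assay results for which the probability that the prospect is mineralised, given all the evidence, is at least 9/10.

Prior odds = 0.002/0.998 = 1/499.
False-positive rate = 1 − 0.97 = 0.03; likelihood ratio of a positive = 0.9/0.03 = 30.
Target posterior odds = 0.9/0.1 = 9.
Require 30ⁿ ≥ 9 ÷ (1/499) = 4491.
30² = 900 falls short of 4491 but 30³ = 27000 reaches it, so n = 3.

3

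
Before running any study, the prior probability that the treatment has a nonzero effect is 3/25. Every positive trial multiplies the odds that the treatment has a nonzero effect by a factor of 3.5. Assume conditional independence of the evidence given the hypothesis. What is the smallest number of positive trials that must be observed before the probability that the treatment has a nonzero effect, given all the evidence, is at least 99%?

Prior odds: 0.12 ÷ 0.88 = 3/22.
Likelihood ratio per positive trial = 3.5.
Target posterior odds = 0.99/0.01 = 99.
Need (3/22) × 3.5ⁿ ≥ 99, i.e. 3.5ⁿ ≥ 726.
3.5⁵ = 525.21875 falls short of 726 but 3.5⁶ = 1838.265625 reaches it, so n = 6.

6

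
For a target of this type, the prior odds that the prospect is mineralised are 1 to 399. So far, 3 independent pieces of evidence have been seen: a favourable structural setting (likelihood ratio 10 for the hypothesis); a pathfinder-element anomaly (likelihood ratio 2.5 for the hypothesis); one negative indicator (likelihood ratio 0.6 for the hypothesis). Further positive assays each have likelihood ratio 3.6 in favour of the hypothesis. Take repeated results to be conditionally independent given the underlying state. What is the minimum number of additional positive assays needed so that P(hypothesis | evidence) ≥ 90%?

5

Prior odds = 1/399.
Combined Bayes factor of the evidence already in hand = 10 × 2.5 × 0.6 = 15.
Odds after that evidence = (1/399) × 15 = 5/133.
Target odds = 0.9/0.1 = 9.
Need 3.6ⁿ ≥ 9 ÷ (5/133) = 239.4.
3.6⁴ = 167.9616 falls short of 239.4 but 3.6⁵ = 604.66176 reaches it, so n = 5.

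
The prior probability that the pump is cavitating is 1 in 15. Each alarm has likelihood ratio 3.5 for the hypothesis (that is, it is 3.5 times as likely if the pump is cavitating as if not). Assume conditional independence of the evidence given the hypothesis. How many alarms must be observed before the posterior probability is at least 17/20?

4

Prior odds: (1/15) ÷ (14/15) = 1/14.
Likelihood ratio per alarm = 3.5.
Target odds: 0.85 ÷ 0.15 = 17/3.
Require 3.5ⁿ ≥ 17/3 ÷ (1/14) = 238/3.
3.5³ = 42.875 falls short of 238/3 but 3.5⁴ = 150.0625 reaches it, so n = 4.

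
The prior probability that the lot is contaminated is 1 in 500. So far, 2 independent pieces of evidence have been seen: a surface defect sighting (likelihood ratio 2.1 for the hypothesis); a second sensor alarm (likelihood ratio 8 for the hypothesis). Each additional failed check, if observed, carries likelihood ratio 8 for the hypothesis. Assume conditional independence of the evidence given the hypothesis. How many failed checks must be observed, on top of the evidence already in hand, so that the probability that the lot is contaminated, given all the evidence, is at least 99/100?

Prior odds = 0.002/0.998 = 1/499.
Combined Bayes factor of the evidence already in hand = 2.1 × 8 = 16.8.
Odds after that evidence = (1/499) × 16.8 = 84/2495.
Target odds = 0.99/0.01 = 99.
Need 8ⁿ ≥ 99 ÷ (84/2495) = 82335/28.
8³ = 512 falls short of 82335/28 but 8⁴ = 4096 reaches it, so n = 4.

4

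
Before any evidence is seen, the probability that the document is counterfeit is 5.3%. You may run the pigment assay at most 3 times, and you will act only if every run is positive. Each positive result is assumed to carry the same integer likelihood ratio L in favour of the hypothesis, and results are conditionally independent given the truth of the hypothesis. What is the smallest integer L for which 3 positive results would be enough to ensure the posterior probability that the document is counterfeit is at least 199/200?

Prior odds = 0.053/0.947 = 53/947.
Target odds = 0.995/0.005 = 199.
Need L³ ≥ 199 ÷ (53/947) = 188453/53.
15³ = 3375 < 188453/53 ≤ 4096 = 16³, so L = 16.

16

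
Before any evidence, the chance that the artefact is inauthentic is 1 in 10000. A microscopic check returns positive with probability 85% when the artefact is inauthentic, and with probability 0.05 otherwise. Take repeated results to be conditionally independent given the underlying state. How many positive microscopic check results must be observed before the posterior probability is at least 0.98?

Prior odds: 0.0001 ÷ 0.9999 = 1/9999.
Likelihood ratio of a positive result = 0.85/0.05 = 17.
Target odds: 0.98 ÷ 0.02 = 49.
Require 17ⁿ ≥ 49 ÷ (1/9999) = 489951.
17⁴ = 83521 falls short of 489951 but 17⁵ = 1419857 reaches it, so n = 5.

5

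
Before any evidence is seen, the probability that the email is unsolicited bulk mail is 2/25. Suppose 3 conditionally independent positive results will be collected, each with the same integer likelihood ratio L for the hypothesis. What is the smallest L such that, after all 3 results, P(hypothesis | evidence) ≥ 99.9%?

23

Prior odds = 0.08/0.92 = 2/23.
Target odds = 0.999/0.001 = 999.
Need L³ ≥ 999 ÷ (2/23) = 11488.5.
22³ = 10648 < 11488.5 ≤ 12167 = 23³, so L = 23.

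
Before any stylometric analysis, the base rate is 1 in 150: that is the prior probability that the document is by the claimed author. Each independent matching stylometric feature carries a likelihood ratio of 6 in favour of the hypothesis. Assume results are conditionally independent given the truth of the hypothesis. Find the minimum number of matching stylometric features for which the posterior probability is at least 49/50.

Prior odds = (1/150)/(149/150) = 1/149.
Likelihood ratio per matching stylometric feature = 6.
Target odds: 0.98 ÷ 0.02 = 49.
Require 6ⁿ ≥ 49 ÷ (1/149) = 7301.
6⁴ = 1296 falls short of 7301 but 6⁵ = 7776 reaches it, so n = 5.

5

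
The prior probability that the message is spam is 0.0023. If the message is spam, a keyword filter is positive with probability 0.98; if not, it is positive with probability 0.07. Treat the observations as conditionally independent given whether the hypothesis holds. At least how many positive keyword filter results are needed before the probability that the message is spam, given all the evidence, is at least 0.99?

Prior odds: 0.0023 ÷ 0.9977 = 23/9977.
Likelihood ratio of a positive = 0.98/0.07 = 14.
Target posterior odds = 0.99/0.01 = 99.
Need (23/9977) × 14ⁿ ≥ 99, i.e. 14ⁿ ≥ 987723/23.
14⁴ = 38416 falls short of 987723/23 but 14⁵ = 537824 reaches it, so n = 5.

5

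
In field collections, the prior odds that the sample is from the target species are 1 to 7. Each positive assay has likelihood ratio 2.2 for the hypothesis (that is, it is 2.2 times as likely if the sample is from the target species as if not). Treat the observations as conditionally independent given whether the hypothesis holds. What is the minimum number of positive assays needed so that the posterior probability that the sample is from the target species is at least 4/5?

Prior odds = 1/7.
Likelihood ratio per positive assay = 2.2.
Target posterior odds = 0.8/0.2 = 4.
Require 2.2ⁿ ≥ 4 ÷ (1/7) = 28.
2.2⁴ = 23.4256 falls short of 28 but 2.2⁵ = 51.53632 reaches it, so n = 5.

5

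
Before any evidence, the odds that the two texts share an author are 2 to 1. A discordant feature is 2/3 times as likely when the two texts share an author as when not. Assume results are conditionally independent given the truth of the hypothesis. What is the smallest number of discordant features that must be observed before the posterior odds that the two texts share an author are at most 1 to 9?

Prior odds = 2.
Likelihood ratio per discordant feature = 2/3.
Target odds = 1/9.
Require (2/3)ⁿ ≤ 1/9 ÷ 2 = 1/18.
(2/3)⁷ = 128/2187 is still above 1/18 but (2/3)⁸ = 256/6561 is at or below it, so n = 8.

8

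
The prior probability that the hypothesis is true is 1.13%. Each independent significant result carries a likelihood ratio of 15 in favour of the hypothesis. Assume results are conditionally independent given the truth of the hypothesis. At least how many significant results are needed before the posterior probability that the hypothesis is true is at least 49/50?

4

Prior odds = 0.0113/0.9887 = 113/9887.
Likelihood ratio per significant result = 15.
Target posterior odds = 0.98/0.02 = 49.
Need (113/9887) × 15ⁿ ≥ 49, i.e. 15ⁿ ≥ 484463/113.
15³ = 3375 falls short of 484463/113 but 15⁴ = 50625 reaches it, so n = 4.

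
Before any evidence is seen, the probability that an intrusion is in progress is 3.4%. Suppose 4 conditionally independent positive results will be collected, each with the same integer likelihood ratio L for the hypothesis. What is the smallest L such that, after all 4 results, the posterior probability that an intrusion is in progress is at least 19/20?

Prior odds = 0.034/0.966 = 17/483.
Target odds = 0.95/0.05 = 19.
Need L⁴ ≥ 19 ÷ (17/483) = 9177/17.
4⁴ = 256 < 9177/17 ≤ 625 = 5⁴, so L = 5.

5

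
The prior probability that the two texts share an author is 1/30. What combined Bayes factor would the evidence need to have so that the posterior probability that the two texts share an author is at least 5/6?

Prior odds = (1/30)/(29/30) = 1/29.
Target odds = (5/6)/(1/6) = 5.
Required Bayes factor = 5 ÷ (1/29) = 145.

145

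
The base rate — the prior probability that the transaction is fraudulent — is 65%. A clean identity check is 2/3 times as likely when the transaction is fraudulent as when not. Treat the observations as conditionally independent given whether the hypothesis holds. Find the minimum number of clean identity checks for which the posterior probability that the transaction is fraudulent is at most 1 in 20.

9

Prior odds: 0.65 ÷ 0.35 = 13/7.
Likelihood ratio per clean identity check = 2/3.
Target posterior odds = 0.05/0.95 = 1/19.
Require (2/3)ⁿ ≤ 1/19 ÷ (13/7) = 7/247.
(2/3)⁸ = 256/6561 is still above 7/247 but (2/3)⁹ = 512/19683 is at or below it, so n = 9.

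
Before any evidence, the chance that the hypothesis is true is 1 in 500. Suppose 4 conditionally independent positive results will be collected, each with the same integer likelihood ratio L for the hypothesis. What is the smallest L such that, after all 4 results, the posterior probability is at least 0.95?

Prior odds = 0.002/0.998 = 1/499.
Target odds = 0.95/0.05 = 19.
Need L⁴ ≥ 19 ÷ (1/499) = 9481.
9⁴ = 6561 < 9481 ≤ 10000 = 10⁴, so L = 10.

10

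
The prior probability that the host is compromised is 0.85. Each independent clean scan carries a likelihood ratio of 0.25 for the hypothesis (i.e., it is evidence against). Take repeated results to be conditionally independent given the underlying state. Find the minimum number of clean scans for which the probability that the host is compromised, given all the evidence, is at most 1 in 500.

6

Prior odds: 0.85 ÷ 0.15 = 17/3.
Likelihood ratio per clean scan = 0.25.
Target posterior odds = 0.002/0.998 = 1/499.
Require 0.25ⁿ ≤ 1/499 ÷ (17/3) = 3/8483.
0.25⁵ = 1/1024 is still above 3/8483 but 0.25⁶ = 1/4096 is at or below it, so n = 6.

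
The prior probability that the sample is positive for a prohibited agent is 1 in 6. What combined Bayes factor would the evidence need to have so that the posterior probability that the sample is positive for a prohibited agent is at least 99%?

495

Prior odds = (1/6)/(5/6) = 0.2.
Target odds = 0.99/0.01 = 99.
Required Bayes factor = 99 ÷ 0.2 = 495.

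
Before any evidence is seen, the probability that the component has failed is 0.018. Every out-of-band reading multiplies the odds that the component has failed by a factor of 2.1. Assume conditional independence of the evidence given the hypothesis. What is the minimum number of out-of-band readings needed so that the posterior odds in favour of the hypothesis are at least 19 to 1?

Prior odds = 0.018/0.982 = 9/491.
Likelihood ratio per out-of-band reading = 2.1.
Target odds = 19.
Need (9/491) × 2.1ⁿ ≥ 19, i.e. 2.1ⁿ ≥ 9329/9.
2.1⁹ ≈794.28 falls short of 9329/9 but 2.1¹⁰ ≈1667.99 reaches it, so n = 10.

10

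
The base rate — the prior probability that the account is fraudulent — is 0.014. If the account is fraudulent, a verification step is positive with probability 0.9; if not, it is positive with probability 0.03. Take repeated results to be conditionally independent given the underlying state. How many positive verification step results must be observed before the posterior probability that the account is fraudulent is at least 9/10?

Prior odds: 0.014 ÷ 0.986 = 7/493.
Likelihood ratio of a positive = 0.9/0.03 = 30.
Target odds: 0.9 ÷ 0.1 = 9.
Require 30ⁿ ≥ 9 ÷ (7/493) = 4437/7.
30¹ = 30 falls short of 4437/7 but 30² = 900 reaches it, so n = 2.

2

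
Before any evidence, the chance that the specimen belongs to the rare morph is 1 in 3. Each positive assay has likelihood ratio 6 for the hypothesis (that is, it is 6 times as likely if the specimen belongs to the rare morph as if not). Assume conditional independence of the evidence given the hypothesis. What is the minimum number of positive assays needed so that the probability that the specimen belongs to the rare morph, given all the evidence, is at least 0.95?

3

Prior odds = (1/3)/(2/3) = 0.5.
Likelihood ratio per positive assay = 6.
Target posterior odds = 0.95/0.05 = 19.
Require 6ⁿ ≥ 19 ÷ 0.5 = 38.
6² = 36 falls short of 38 but 6³ = 216 reaches it, so n = 3.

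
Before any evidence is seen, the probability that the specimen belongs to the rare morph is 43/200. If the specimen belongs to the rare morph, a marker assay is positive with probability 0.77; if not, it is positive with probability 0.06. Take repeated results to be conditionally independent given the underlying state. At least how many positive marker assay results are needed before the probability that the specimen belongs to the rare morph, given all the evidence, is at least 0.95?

2

Prior odds = 0.215/0.785 = 43/157.
Likelihood ratio of a positive = 0.77/0.06 = 77/6.
Target odds: 0.95 ÷ 0.05 = 19.
Need (43/157) × (77/6)ⁿ ≥ 19, i.e. (77/6)ⁿ ≥ 2983/43.
(77/6)¹ = 77/6 falls short of 2983/43 but (77/6)² = 5929/36 reaches it, so n = 2.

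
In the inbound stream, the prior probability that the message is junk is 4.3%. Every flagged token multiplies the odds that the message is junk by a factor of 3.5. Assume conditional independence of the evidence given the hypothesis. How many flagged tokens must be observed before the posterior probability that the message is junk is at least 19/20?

5

Prior odds: 0.043 ÷ 0.957 = 43/957.
Likelihood ratio per flagged token = 3.5.
Target odds: 0.95 ÷ 0.05 = 19.
Need (43/957) × 3.5ⁿ ≥ 19, i.e. 3.5ⁿ ≥ 18183/43.
3.5⁴ = 150.0625 falls short of 18183/43 but 3.5⁵ = 525.21875 reaches it, so n = 5.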